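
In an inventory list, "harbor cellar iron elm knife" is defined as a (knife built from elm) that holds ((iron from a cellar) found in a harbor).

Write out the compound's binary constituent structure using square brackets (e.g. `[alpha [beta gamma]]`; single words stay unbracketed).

[[harbor [cellar iron]] [elm knife]]

At the top level: head "knife" (specifically "elm knife"); modifier "harbor cellar iron".
Inside "harbor cellar iron": head "iron" (specifically "cellar iron"), modifier "harbor".
Inside "cellar iron": head "iron", modifier "cellar".
Inside "elm knife": head "knife", modifier "elm".
So the structure is [[harbor [cellar iron]] [elm knife]].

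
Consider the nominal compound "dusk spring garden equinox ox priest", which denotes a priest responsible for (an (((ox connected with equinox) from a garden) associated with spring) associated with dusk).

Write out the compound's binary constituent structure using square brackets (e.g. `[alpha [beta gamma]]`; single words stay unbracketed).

[[dusk [spring [garden [equinox ox]]]] priest]

The outermost head in the paraphrase is "priest", modified by "dusk spring garden equinox ox".
Within "dusk spring garden equinox ox", the head is "ox" (specifically "spring garden equinox ox") and the modifier is "dusk".
Within "spring garden equinox ox", the head is "ox" (specifically "garden equinox ox") and the modifier is "spring".
Within "garden equinox ox", the head is "ox" (specifically "equinox ox") and the modifier is "garden".
Within "equinox ox", the head is "ox" and the modifier is "equinox".
So the structure is [[dusk [spring [garden [equinox ox]]]] priest].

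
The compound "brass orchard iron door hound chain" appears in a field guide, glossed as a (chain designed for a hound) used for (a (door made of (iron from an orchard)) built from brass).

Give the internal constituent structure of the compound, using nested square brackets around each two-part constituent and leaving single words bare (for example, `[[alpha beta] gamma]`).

[[brass [[orchard iron] door]] [hound chain]]

Whole compound: head "chain" (specifically "hound chain"), modifier "brass orchard iron door".
Within "brass orchard iron door", the head is "door" (specifically "orchard iron door") and the modifier is "brass".
Within "orchard iron door", the head is "door" and the modifier is "orchard iron".
Within "orchard iron", the head is "iron" and the modifier is "orchard".
Within "hound chain", the head is "chain" and the modifier is "hound".
Assembled: [[brass [[orchard iron] door]] [hound chain]].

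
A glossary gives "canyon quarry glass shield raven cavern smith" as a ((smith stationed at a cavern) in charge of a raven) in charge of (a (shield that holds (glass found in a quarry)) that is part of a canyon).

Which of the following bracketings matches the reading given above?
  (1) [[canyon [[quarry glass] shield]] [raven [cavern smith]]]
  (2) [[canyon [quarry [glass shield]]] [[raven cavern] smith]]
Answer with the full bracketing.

[[canyon [[quarry glass] shield]] [raven [cavern smith]]]

The paraphrase's head is the "smith" part ("raven cavern smith"); its modifier is "canyon quarry glass shield".
That top-level split, carried through the inner groups, gives [[canyon [[quarry glass] shield]] [raven [cavern smith]]].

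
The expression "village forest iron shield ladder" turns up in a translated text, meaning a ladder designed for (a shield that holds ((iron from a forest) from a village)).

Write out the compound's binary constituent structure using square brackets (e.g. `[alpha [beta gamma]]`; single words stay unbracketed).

[[[village [forest iron]] shield] ladder]

The outermost head in the paraphrase is "ladder", modified by "village forest iron shield".
"village forest iron shield" → head "shield", modifier "village forest iron".
"village forest iron" → head "iron" (specifically "forest iron"), modifier "village".
"forest iron" → head "iron", modifier "forest".
Putting it together: [[[village [forest iron]] shield] ladder].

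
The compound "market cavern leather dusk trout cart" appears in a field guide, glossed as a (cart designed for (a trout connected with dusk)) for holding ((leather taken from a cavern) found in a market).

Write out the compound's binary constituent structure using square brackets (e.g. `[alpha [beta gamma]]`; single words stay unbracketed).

[[market [cavern leather]] [[dusk trout] cart]]

Whole compound: head "cart" (specifically "dusk trout cart"), modifier "market cavern leather".
Inside "market cavern leather": head "leather" (specifically "cavern leather"), modifier "market".
Inside "cavern leather": head "leather", modifier "cavern".
Inside "dusk trout cart": head "cart", modifier "dusk trout".
Inside "dusk trout": head "trout", modifier "dusk".
Assembled: [[market [cavern leather]] [[dusk trout] cart]].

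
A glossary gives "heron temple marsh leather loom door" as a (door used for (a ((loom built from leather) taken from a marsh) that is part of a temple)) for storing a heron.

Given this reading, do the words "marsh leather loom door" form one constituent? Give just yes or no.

no

The top-level split is [heron] [temple marsh leather loom door]; the full structure is [heron [[temple [marsh [leather loom]]] door]].
"marsh leather loom door" straddles a constituent boundary, so it is not a single unit.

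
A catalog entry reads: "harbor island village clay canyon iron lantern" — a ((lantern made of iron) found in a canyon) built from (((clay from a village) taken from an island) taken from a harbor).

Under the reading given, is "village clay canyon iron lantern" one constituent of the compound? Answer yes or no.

The top-level split is [harbor island village clay] [canyon iron lantern]; the full structure is [[harbor [island [village clay]]] [canyon [iron lantern]]].
"village clay canyon iron lantern" straddles a constituent boundary, so it is not a single unit.

no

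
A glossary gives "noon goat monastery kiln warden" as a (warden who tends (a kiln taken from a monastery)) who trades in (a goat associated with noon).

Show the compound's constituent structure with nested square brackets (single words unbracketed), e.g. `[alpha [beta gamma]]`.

The outermost head in the paraphrase is "warden" (specifically "monastery kiln warden"), modified by "noon goat".
Inside "noon goat": head "goat", modifier "noon".
Inside "monastery kiln warden": head "warden", modifier "monastery kiln".
Inside "monastery kiln": head "kiln", modifier "monastery".
Putting it together: [[noon goat] [[monastery kiln] warden]].

[[noon goat] [[monastery kiln] warden]]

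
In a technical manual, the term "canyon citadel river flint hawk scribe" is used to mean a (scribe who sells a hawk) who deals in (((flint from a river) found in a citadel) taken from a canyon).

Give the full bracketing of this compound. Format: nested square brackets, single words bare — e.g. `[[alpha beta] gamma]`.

Whole compound: head "scribe" (specifically "hawk scribe"), modifier "canyon citadel river flint".
"canyon citadel river flint" → head "flint" (specifically "citadel river flint"), modifier "canyon".
"citadel river flint" → head "flint" (specifically "river flint"), modifier "citadel".
"river flint" → head "flint", modifier "river".
"hawk scribe" → head "scribe", modifier "hawk".
So the structure is [[canyon [citadel [river flint]]] [hawk scribe]].

[[canyon [citadel [river flint]]] [hawk scribe]]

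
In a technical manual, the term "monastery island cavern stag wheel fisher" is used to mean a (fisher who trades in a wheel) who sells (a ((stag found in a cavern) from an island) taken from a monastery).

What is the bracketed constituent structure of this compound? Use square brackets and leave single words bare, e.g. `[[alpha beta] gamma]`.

[[monastery [island [cavern stag]]] [wheel fisher]]

Whole compound: head "fisher" (specifically "wheel fisher"), modifier "monastery island cavern stag".
Inside "monastery island cavern stag": head "stag" (specifically "island cavern stag"), modifier "monastery".
Inside "island cavern stag": head "stag" (specifically "cavern stag"), modifier "island".
Inside "cavern stag": head "stag", modifier "cavern".
Inside "wheel fisher": head "fisher", modifier "wheel".
Assembled: [[monastery [island [cavern stag]]] [wheel fisher]].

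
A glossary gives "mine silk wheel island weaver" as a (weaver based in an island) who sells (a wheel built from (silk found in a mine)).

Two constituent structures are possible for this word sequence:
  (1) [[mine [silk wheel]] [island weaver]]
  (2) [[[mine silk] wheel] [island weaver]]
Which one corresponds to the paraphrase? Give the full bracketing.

[[[mine silk] wheel] [island weaver]]

The paraphrase's head is the "weaver" part ("island weaver"); its modifier is "mine silk wheel".
That top-level split, carried through the inner groups, gives [[[mine silk] wheel] [island weaver]].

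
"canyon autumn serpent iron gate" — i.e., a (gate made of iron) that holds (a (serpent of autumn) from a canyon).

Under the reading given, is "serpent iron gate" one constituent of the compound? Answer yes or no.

no

The top-level split is [canyon autumn serpent] [iron gate]; the full structure is [[canyon [autumn serpent]] [iron gate]].
"serpent iron gate" straddles a constituent boundary, so it is not a single unit.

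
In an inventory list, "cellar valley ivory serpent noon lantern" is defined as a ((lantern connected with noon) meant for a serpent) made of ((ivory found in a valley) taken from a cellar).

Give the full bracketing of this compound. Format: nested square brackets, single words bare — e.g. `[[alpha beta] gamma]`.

[[cellar [valley ivory]] [serpent [noon lantern]]]

Whole compound: head "lantern" (specifically "serpent noon lantern"), modifier "cellar valley ivory".
Within "cellar valley ivory", the head is "ivory" (specifically "valley ivory") and the modifier is "cellar".
Within "valley ivory", the head is "ivory" and the modifier is "valley".
Within "serpent noon lantern", the head is "lantern" (specifically "noon lantern") and the modifier is "serpent".
Within "noon lantern", the head is "lantern" and the modifier is "noon".
Putting it together: [[cellar [valley ivory]] [serpent [noon lantern]]].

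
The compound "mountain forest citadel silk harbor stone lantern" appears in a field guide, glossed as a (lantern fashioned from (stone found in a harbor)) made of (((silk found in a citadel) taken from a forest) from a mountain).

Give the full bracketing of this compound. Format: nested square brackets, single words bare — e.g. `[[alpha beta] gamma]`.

The outermost head in the paraphrase is "lantern" (specifically "harbor stone lantern"), modified by "mountain forest citadel silk".
"mountain forest citadel silk" → head "silk" (specifically "forest citadel silk"), modifier "mountain".
"forest citadel silk" → head "silk" (specifically "citadel silk"), modifier "forest".
"citadel silk" → head "silk", modifier "citadel".
"harbor stone lantern" → head "lantern", modifier "harbor stone".
"harbor stone" → head "stone", modifier "harbor".
So the structure is [[mountain [forest [citadel silk]]] [[harbor stone] lantern]].

[[mountain [forest [citadel silk]]] [[harbor stone] lantern]]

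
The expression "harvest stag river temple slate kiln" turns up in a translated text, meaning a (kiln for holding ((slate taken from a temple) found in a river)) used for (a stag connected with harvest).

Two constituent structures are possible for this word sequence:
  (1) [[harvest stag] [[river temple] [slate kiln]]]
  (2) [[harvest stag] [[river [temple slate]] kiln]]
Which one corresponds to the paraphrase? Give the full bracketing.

The paraphrase's head is the "kiln" part ("river temple slate kiln"); its modifier is "harvest stag".
That top-level split, carried through the inner groups, gives [[harvest stag] [[river [temple slate]] kiln]].

[[harvest stag] [[river [temple slate]] kiln]]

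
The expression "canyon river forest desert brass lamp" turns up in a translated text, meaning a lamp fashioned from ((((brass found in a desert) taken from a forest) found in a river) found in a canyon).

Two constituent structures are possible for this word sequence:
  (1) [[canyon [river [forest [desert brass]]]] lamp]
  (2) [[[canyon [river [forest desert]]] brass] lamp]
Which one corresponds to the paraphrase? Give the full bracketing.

[[canyon [river [forest [desert brass]]]] lamp]

The paraphrase's head is the "lamp" part ("lamp"); its modifier is "canyon river forest desert brass".
That top-level split, carried through the inner groups, gives [[canyon [river [forest [desert brass]]]] lamp].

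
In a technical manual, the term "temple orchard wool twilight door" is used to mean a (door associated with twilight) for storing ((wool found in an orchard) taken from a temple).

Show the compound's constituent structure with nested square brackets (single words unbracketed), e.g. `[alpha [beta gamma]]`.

[[temple [orchard wool]] [twilight door]]

The outermost head in the paraphrase is "door" (specifically "twilight door"), modified by "temple orchard wool".
"temple orchard wool" → head "wool" (specifically "orchard wool"), modifier "temple".
"orchard wool" → head "wool", modifier "orchard".
"twilight door" → head "door", modifier "twilight".
Putting it together: [[temple [orchard wool]] [twilight door]].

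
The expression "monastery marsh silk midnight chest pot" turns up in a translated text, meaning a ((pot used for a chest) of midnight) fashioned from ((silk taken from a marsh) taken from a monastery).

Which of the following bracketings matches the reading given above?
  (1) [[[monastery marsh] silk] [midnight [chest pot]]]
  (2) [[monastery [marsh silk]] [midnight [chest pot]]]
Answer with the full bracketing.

[[monastery [marsh silk]] [midnight [chest pot]]]

The paraphrase's head is the "pot" part ("midnight chest pot"); its modifier is "monastery marsh silk".
That top-level split, carried through the inner groups, gives [[monastery [marsh silk]] [midnight [chest pot]]].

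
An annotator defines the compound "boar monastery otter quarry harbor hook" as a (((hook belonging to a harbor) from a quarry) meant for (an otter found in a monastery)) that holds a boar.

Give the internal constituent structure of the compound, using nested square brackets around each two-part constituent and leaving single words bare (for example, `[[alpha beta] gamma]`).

[boar [[monastery otter] [quarry [harbor hook]]]]

Whole compound: head "hook" (specifically "monastery otter quarry harbor hook"), modifier "boar".
Within "monastery otter quarry harbor hook", the head is "hook" (specifically "quarry harbor hook") and the modifier is "monastery otter".
Within "monastery otter", the head is "otter" and the modifier is "monastery".
Within "quarry harbor hook", the head is "hook" (specifically "harbor hook") and the modifier is "quarry".
Within "harbor hook", the head is "hook" and the modifier is "harbor".
Putting it together: [boar [[monastery otter] [quarry [harbor hook]]]].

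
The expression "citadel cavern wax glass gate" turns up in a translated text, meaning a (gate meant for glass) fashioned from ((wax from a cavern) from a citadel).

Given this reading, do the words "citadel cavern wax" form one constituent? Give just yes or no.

yes

The paraphrase groups the words so that "citadel cavern wax" is one unit: it corresponds to a single parenthesized sub-phrase.
The full structure is [[citadel [cavern wax]] [glass gate]], in which [citadel cavern wax] is a constituent.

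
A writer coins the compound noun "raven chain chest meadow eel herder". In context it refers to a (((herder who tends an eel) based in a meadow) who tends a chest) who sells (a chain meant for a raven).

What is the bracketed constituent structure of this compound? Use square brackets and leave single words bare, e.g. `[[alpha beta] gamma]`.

Whole compound: head "herder" (specifically "chest meadow eel herder"), modifier "raven chain".
"raven chain" → head "chain", modifier "raven".
"chest meadow eel herder" → head "herder" (specifically "meadow eel herder"), modifier "chest".
"meadow eel herder" → head "herder" (specifically "eel herder"), modifier "meadow".
"eel herder" → head "herder", modifier "eel".
Putting it together: [[raven chain] [chest [meadow [eel herder]]]].

[[raven chain] [chest [meadow [eel herder]]]]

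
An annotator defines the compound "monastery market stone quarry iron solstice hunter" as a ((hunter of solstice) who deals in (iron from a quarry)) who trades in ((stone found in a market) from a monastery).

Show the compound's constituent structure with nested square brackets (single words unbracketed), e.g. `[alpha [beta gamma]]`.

[[monastery [market stone]] [[quarry iron] [solstice hunter]]]

At the top level: head "hunter" (specifically "quarry iron solstice hunter"); modifier "monastery market stone".
Within "monastery market stone", the head is "stone" (specifically "market stone") and the modifier is "monastery".
Within "market stone", the head is "stone" and the modifier is "market".
Within "quarry iron solstice hunter", the head is "hunter" (specifically "solstice hunter") and the modifier is "quarry iron".
Within "quarry iron", the head is "iron" and the modifier is "quarry".
Within "solstice hunter", the head is "hunter" and the modifier is "solstice".
Putting it together: [[monastery [market stone]] [[quarry iron] [solstice hunter]]].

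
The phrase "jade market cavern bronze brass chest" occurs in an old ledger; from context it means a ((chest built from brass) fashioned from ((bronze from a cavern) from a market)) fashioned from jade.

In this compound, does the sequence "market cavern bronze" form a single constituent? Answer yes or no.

The paraphrase groups the words so that "market cavern bronze" is one unit: it corresponds to a single parenthesized sub-phrase.
The full structure is [jade [[market [cavern bronze]] [brass chest]]], in which [market cavern bronze] is a constituent.

yes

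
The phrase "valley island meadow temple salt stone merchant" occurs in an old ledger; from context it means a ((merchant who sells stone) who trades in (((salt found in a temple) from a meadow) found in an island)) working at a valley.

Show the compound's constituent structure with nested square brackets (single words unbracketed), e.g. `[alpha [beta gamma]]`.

Whole compound: head "merchant" (specifically "island meadow temple salt stone merchant"), modifier "valley".
"island meadow temple salt stone merchant" → head "merchant" (specifically "stone merchant"), modifier "island meadow temple salt".
"island meadow temple salt" → head "salt" (specifically "meadow temple salt"), modifier "island".
"meadow temple salt" → head "salt" (specifically "temple salt"), modifier "meadow".
"temple salt" → head "salt", modifier "temple".
"stone merchant" → head "merchant", modifier "stone".
So the structure is [valley [[island [meadow [temple salt]]] [stone merchant]]].

[valley [[island [meadow [temple salt]]] [stone merchant]]]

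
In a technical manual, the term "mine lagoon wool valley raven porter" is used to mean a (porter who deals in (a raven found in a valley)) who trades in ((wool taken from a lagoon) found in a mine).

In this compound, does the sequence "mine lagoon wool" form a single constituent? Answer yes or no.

yes

The paraphrase groups the words so that "mine lagoon wool" is one unit: it corresponds to a single parenthesized sub-phrase.
The full structure is [[mine [lagoon wool]] [[valley raven] porter]], in which [mine lagoon wool] is a constituent.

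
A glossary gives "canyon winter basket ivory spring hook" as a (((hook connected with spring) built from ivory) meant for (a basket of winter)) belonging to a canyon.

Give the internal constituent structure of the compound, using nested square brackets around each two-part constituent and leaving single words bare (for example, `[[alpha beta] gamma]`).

[canyon [[winter basket] [ivory [spring hook]]]]

Overall it is a kind of hook (specifically "winter basket ivory spring hook"); the modifier is "canyon".
"winter basket ivory spring hook" → head "hook" (specifically "ivory spring hook"), modifier "winter basket".
"winter basket" → head "basket", modifier "winter".
"ivory spring hook" → head "hook" (specifically "spring hook"), modifier "ivory".
"spring hook" → head "hook", modifier "spring".
So the structure is [canyon [[winter basket] [ivory [spring hook]]]].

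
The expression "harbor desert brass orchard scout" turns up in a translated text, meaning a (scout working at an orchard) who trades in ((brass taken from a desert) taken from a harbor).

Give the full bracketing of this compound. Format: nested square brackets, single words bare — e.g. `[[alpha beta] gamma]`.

[[harbor [desert brass]] [orchard scout]]

Whole compound: head "scout" (specifically "orchard scout"), modifier "harbor desert brass".
Inside "harbor desert brass": head "brass" (specifically "desert brass"), modifier "harbor".
Inside "desert brass": head "brass", modifier "desert".
Inside "orchard scout": head "scout", modifier "orchard".
So the structure is [[harbor [desert brass]] [orchard scout]].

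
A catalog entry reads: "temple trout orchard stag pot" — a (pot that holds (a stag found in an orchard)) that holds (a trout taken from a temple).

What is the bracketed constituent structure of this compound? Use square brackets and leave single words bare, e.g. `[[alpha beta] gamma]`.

[[temple trout] [[orchard stag] pot]]

Overall it is a kind of pot (specifically "orchard stag pot"); the modifier is "temple trout".
Inside "temple trout": head "trout", modifier "temple".
Inside "orchard stag pot": head "pot", modifier "orchard stag".
Inside "orchard stag": head "stag", modifier "orchard".
Putting it together: [[temple trout] [[orchard stag] pot]].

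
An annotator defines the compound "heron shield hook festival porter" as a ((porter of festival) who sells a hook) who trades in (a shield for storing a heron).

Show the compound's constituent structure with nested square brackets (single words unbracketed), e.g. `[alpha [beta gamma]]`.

The outermost head in the paraphrase is "porter" (specifically "hook festival porter"), modified by "heron shield".
Within "heron shield", the head is "shield" and the modifier is "heron".
Within "hook festival porter", the head is "porter" (specifically "festival porter") and the modifier is "hook".
Within "festival porter", the head is "porter" and the modifier is "festival".
Putting it together: [[heron shield] [hook [festival porter]]].

[[heron shield] [hook [festival porter]]]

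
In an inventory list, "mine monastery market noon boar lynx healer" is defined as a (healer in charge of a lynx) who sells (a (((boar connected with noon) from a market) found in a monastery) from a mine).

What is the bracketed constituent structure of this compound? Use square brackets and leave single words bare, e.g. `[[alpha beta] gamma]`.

Whole compound: head "healer" (specifically "lynx healer"), modifier "mine monastery market noon boar".
"mine monastery market noon boar" → head "boar" (specifically "monastery market noon boar"), modifier "mine".
"monastery market noon boar" → head "boar" (specifically "market noon boar"), modifier "monastery".
"market noon boar" → head "boar" (specifically "noon boar"), modifier "market".
"noon boar" → head "boar", modifier "noon".
"lynx healer" → head "healer", modifier "lynx".
Assembled: [[mine [monastery [market [noon boar]]]] [lynx healer]].

[[mine [monastery [market [noon boar]]]] [lynx healer]]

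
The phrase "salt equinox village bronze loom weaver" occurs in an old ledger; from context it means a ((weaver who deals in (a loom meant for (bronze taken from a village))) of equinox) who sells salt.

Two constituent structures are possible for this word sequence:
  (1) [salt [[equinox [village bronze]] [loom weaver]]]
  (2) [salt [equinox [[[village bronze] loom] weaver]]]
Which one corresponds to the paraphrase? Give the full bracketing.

The paraphrase's head is the "weaver" part ("equinox village bronze loom weaver"); its modifier is "salt".
That top-level split, carried through the inner groups, gives [salt [equinox [[[village bronze] loom] weaver]]].

[salt [equinox [[[village bronze] loom] weaver]]]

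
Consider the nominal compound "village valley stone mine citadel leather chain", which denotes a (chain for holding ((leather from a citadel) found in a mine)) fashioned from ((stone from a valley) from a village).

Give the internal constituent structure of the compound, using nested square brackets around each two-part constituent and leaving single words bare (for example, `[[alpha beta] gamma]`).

The outermost head in the paraphrase is "chain" (specifically "mine citadel leather chain"), modified by "village valley stone".
Inside "village valley stone": head "stone" (specifically "valley stone"), modifier "village".
Inside "valley stone": head "stone", modifier "valley".
Inside "mine citadel leather chain": head "chain", modifier "mine citadel leather".
Inside "mine citadel leather": head "leather" (specifically "citadel leather"), modifier "mine".
Inside "citadel leather": head "leather", modifier "citadel".
So the structure is [[village [valley stone]] [[mine [citadel leather]] chain]].

[[village [valley stone]] [[mine [citadel leather]] chain]]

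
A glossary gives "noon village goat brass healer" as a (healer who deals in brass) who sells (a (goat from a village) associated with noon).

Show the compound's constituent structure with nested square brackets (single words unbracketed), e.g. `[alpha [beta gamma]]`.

[[noon [village goat]] [brass healer]]

Whole compound: head "healer" (specifically "brass healer"), modifier "noon village goat".
Inside "noon village goat": head "goat" (specifically "village goat"), modifier "noon".
Inside "village goat": head "goat", modifier "village".
Inside "brass healer": head "healer", modifier "brass".
Putting it together: [[noon [village goat]] [brass healer]].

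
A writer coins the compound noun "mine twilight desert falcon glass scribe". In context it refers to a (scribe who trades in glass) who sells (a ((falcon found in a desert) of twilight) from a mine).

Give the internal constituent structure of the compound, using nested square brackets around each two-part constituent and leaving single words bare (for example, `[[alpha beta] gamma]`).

Overall it is a kind of scribe (specifically "glass scribe"); the modifier is "mine twilight desert falcon".
Within "mine twilight desert falcon", the head is "falcon" (specifically "twilight desert falcon") and the modifier is "mine".
Within "twilight desert falcon", the head is "falcon" (specifically "desert falcon") and the modifier is "twilight".
Within "desert falcon", the head is "falcon" and the modifier is "desert".
Within "glass scribe", the head is "scribe" and the modifier is "glass".
So the structure is [[mine [twilight [desert falcon]]] [glass scribe]].

[[mine [twilight [desert falcon]]] [glass scribe]]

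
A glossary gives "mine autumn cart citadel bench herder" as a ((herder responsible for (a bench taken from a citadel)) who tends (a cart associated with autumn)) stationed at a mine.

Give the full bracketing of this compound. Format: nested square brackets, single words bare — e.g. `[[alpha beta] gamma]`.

The outermost head in the paraphrase is "herder" (specifically "autumn cart citadel bench herder"), modified by "mine".
"autumn cart citadel bench herder" → head "herder" (specifically "citadel bench herder"), modifier "autumn cart".
"autumn cart" → head "cart", modifier "autumn".
"citadel bench herder" → head "herder", modifier "citadel bench".
"citadel bench" → head "bench", modifier "citadel".
Putting it together: [mine [[autumn cart] [[citadel bench] herder]]].

[mine [[autumn cart] [[citadel bench] herder]]]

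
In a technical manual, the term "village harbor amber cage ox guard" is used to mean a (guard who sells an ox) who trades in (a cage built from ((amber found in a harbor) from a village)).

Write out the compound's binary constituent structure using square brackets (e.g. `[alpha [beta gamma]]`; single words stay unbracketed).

At the top level: head "guard" (specifically "ox guard"); modifier "village harbor amber cage".
"village harbor amber cage" → head "cage", modifier "village harbor amber".
"village harbor amber" → head "amber" (specifically "harbor amber"), modifier "village".
"harbor amber" → head "amber", modifier "harbor".
"ox guard" → head "guard", modifier "ox".
Assembled: [[[village [harbor amber]] cage] [ox guard]].

[[[village [harbor amber]] cage] [ox guard]]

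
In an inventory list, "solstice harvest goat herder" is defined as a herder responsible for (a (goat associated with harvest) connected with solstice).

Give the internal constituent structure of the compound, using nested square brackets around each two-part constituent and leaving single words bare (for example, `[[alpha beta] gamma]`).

[[solstice [harvest goat]] herder]

At the top level: head "herder"; modifier "solstice harvest goat".
Inside "solstice harvest goat": head "goat" (specifically "harvest goat"), modifier "solstice".
Inside "harvest goat": head "goat", modifier "harvest".
Assembled: [[solstice [harvest goat]] herder].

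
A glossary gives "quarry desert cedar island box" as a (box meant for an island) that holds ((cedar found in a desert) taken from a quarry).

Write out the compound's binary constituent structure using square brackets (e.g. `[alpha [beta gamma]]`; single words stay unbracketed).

Overall it is a kind of box (specifically "island box"); the modifier is "quarry desert cedar".
Inside "quarry desert cedar": head "cedar" (specifically "desert cedar"), modifier "quarry".
Inside "desert cedar": head "cedar", modifier "desert".
Inside "island box": head "box", modifier "island".
Putting it together: [[quarry [desert cedar]] [island box]].

[[quarry [desert cedar]] [island box]]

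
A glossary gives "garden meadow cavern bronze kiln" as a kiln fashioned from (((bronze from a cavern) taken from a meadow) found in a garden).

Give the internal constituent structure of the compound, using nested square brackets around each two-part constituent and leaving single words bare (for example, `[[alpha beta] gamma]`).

[[garden [meadow [cavern bronze]]] kiln]

The outermost head in the paraphrase is "kiln", modified by "garden meadow cavern bronze".
Inside "garden meadow cavern bronze": head "bronze" (specifically "meadow cavern bronze"), modifier "garden".
Inside "meadow cavern bronze": head "bronze" (specifically "cavern bronze"), modifier "meadow".
Inside "cavern bronze": head "bronze", modifier "cavern".
Putting it together: [[garden [meadow [cavern bronze]]] kiln].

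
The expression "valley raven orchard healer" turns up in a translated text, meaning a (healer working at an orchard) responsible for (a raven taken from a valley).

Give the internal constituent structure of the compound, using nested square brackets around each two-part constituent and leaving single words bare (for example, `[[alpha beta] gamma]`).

At the top level: head "healer" (specifically "orchard healer"); modifier "valley raven".
Inside "valley raven": head "raven", modifier "valley".
Inside "orchard healer": head "healer", modifier "orchard".
Assembled: [[valley raven] [orchard healer]].

[[valley raven] [orchard healer]]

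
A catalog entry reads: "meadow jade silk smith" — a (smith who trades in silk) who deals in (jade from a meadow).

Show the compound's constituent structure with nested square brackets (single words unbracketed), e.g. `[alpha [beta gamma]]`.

Overall it is a kind of smith (specifically "silk smith"); the modifier is "meadow jade".
Within "meadow jade", the head is "jade" and the modifier is "meadow".
Within "silk smith", the head is "smith" and the modifier is "silk".
So the structure is [[meadow jade] [silk smith]].

[[meadow jade] [silk smith]]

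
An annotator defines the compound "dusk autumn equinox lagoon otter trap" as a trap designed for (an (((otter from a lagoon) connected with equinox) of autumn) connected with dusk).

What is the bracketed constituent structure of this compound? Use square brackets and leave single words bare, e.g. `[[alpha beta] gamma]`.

[[dusk [autumn [equinox [lagoon otter]]]] trap]

Whole compound: head "trap", modifier "dusk autumn equinox lagoon otter".
"dusk autumn equinox lagoon otter" → head "otter" (specifically "autumn equinox lagoon otter"), modifier "dusk".
"autumn equinox lagoon otter" → head "otter" (specifically "equinox lagoon otter"), modifier "autumn".
"equinox lagoon otter" → head "otter" (specifically "lagoon otter"), modifier "equinox".
"lagoon otter" → head "otter", modifier "lagoon".
Putting it together: [[dusk [autumn [equinox [lagoon otter]]]] trap].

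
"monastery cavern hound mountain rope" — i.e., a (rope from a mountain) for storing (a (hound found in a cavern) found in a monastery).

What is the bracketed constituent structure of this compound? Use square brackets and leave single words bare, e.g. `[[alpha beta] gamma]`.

Overall it is a kind of rope (specifically "mountain rope"); the modifier is "monastery cavern hound".
"monastery cavern hound" → head "hound" (specifically "cavern hound"), modifier "monastery".
"cavern hound" → head "hound", modifier "cavern".
"mountain rope" → head "rope", modifier "mountain".
Putting it together: [[monastery [cavern hound]] [mountain rope]].

[[monastery [cavern hound]] [mountain rope]]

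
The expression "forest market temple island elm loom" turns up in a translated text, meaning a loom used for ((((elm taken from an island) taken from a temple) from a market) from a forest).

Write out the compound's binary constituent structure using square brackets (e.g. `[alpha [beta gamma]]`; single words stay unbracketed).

[[forest [market [temple [island elm]]]] loom]

Whole compound: head "loom", modifier "forest market temple island elm".
Within "forest market temple island elm", the head is "elm" (specifically "market temple island elm") and the modifier is "forest".
Within "market temple island elm", the head is "elm" (specifically "temple island elm") and the modifier is "market".
Within "temple island elm", the head is "elm" (specifically "island elm") and the modifier is "temple".
Within "island elm", the head is "elm" and the modifier is "island".
Putting it together: [[forest [market [temple [island elm]]]] loom].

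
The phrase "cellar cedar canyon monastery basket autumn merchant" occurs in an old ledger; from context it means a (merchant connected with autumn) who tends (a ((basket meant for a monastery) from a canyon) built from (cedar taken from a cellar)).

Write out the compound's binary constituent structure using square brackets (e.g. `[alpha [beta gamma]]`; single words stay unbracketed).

Whole compound: head "merchant" (specifically "autumn merchant"), modifier "cellar cedar canyon monastery basket".
"cellar cedar canyon monastery basket" → head "basket" (specifically "canyon monastery basket"), modifier "cellar cedar".
"cellar cedar" → head "cedar", modifier "cellar".
"canyon monastery basket" → head "basket" (specifically "monastery basket"), modifier "canyon".
"monastery basket" → head "basket", modifier "monastery".
"autumn merchant" → head "merchant", modifier "autumn".
Putting it together: [[[cellar cedar] [canyon [monastery basket]]] [autumn merchant]].

[[[cellar cedar] [canyon [monastery basket]]] [autumn merchant]]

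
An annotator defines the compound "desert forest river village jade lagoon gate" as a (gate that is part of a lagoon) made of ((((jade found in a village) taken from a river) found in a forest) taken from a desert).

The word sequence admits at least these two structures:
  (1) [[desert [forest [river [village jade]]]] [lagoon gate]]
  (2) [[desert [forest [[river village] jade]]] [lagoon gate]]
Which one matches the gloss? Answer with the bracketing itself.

[[desert [forest [river [village jade]]]] [lagoon gate]]

The paraphrase's head is the "gate" part ("lagoon gate"); its modifier is "desert forest river village jade".
That top-level split, carried through the inner groups, gives [[desert [forest [river [village jade]]]] [lagoon gate]].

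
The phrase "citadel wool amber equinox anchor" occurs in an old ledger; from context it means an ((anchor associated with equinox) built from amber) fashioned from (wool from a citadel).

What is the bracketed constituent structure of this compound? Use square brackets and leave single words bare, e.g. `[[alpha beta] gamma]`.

Overall it is a kind of anchor (specifically "amber equinox anchor"); the modifier is "citadel wool".
"citadel wool" → head "wool", modifier "citadel".
"amber equinox anchor" → head "anchor" (specifically "equinox anchor"), modifier "amber".
"equinox anchor" → head "anchor", modifier "equinox".
Assembled: [[citadel wool] [amber [equinox anchor]]].

[[citadel wool] [amber [equinox anchor]]]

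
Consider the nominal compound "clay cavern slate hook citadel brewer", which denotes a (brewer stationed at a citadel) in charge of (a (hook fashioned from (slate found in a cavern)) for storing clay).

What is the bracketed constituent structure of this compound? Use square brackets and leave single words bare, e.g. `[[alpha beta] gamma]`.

[[clay [[cavern slate] hook]] [citadel brewer]]

Overall it is a kind of brewer (specifically "citadel brewer"); the modifier is "clay cavern slate hook".
"clay cavern slate hook" → head "hook" (specifically "cavern slate hook"), modifier "clay".
"cavern slate hook" → head "hook", modifier "cavern slate".
"cavern slate" → head "slate", modifier "cavern".
"citadel brewer" → head "brewer", modifier "citadel".
So the structure is [[clay [[cavern slate] hook]] [citadel brewer]].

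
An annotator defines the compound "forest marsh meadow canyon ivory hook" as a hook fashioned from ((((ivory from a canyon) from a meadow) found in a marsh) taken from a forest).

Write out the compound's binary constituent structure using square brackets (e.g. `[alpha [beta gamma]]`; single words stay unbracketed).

Whole compound: head "hook", modifier "forest marsh meadow canyon ivory".
Within "forest marsh meadow canyon ivory", the head is "ivory" (specifically "marsh meadow canyon ivory") and the modifier is "forest".
Within "marsh meadow canyon ivory", the head is "ivory" (specifically "meadow canyon ivory") and the modifier is "marsh".
Within "meadow canyon ivory", the head is "ivory" (specifically "canyon ivory") and the modifier is "meadow".
Within "canyon ivory", the head is "ivory" and the modifier is "canyon".
So the structure is [[forest [marsh [meadow [canyon ivory]]]] hook].

[[forest [marsh [meadow [canyon ivory]]]] hook]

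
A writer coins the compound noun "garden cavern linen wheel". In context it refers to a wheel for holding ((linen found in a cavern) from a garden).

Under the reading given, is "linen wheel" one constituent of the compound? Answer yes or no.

The top-level split is [garden cavern linen] [wheel]; the full structure is [[garden [cavern linen]] wheel].
"linen wheel" straddles a constituent boundary, so it is not a single unit.

no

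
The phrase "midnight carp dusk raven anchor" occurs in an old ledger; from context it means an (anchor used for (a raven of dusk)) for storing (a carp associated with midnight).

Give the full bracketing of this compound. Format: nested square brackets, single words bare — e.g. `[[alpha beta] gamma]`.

[[midnight carp] [[dusk raven] anchor]]

Whole compound: head "anchor" (specifically "dusk raven anchor"), modifier "midnight carp".
Inside "midnight carp": head "carp", modifier "midnight".
Inside "dusk raven anchor": head "anchor", modifier "dusk raven".
Inside "dusk raven": head "raven", modifier "dusk".
Assembled: [[midnight carp] [[dusk raven] anchor]].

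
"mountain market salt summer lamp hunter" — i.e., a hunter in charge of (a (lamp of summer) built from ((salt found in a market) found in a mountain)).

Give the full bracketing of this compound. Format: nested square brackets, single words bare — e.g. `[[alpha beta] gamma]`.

Overall it is a kind of hunter; the modifier is "mountain market salt summer lamp".
Inside "mountain market salt summer lamp": head "lamp" (specifically "summer lamp"), modifier "mountain market salt".
Inside "mountain market salt": head "salt" (specifically "market salt"), modifier "mountain".
Inside "market salt": head "salt", modifier "market".
Inside "summer lamp": head "lamp", modifier "summer".
So the structure is [[[mountain [market salt]] [summer lamp]] hunter].

[[[mountain [market salt]] [summer lamp]] hunter]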